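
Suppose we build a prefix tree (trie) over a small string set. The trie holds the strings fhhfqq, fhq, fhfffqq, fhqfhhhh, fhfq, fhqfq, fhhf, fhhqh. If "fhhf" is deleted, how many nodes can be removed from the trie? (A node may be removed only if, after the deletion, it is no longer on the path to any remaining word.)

0

After clearing the end-marker at "fhhf", prune upward until reaching a node still needed by another word.
Every node on "fhhf" is still needed (e.g. by "fhhfqq"), so nothing is freed.
Nodes removed: 0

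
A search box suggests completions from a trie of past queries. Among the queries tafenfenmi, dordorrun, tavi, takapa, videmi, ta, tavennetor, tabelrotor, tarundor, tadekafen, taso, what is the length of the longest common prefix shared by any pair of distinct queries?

3

The deepest shared node is where two words last agree before diverging.
"tavennetor" and "tavi" agree on "tav" (3 characters) before diverging; nothing deeper is shared.
Longest shared-prefix length: 3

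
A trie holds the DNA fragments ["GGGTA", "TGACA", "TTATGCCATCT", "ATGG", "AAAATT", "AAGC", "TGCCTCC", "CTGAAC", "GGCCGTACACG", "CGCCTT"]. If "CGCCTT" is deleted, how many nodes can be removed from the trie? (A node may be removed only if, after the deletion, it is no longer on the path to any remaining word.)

A node on "CGCCTT"'s path can go only if nothing else ends at it or branches off below it.
The suffix "GCCTT" (5 nodes) is used only by "CGCCTT"; the node for "C" still has the child "T", so pruning stops there.
Nodes removed: 5

5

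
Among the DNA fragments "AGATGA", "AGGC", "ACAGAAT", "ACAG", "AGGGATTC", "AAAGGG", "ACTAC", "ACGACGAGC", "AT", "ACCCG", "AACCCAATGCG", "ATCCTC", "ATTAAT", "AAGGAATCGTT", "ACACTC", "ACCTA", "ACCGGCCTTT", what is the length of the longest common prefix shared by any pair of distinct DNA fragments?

The deepest shared node is where two words last agree before diverging.
"ACAG" and "ACAGAAT" agree on "ACAG" (4 characters) before diverging; nothing deeper is shared.
Longest shared-prefix length: 4

4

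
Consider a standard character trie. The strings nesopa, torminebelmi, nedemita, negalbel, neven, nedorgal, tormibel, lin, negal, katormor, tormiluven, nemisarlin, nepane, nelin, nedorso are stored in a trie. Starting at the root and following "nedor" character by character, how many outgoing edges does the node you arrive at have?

Walk "nedor" from the root, arriving at one node.
Characters that immediately follow "nedor" among the stored strings: {g, s}.
That node has 2 child edges.

2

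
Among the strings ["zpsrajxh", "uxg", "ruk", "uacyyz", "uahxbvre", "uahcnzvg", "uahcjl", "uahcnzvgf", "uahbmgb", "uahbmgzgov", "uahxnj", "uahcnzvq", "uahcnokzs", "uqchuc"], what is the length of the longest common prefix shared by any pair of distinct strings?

8

Look for the deepest trie node that still has at least two words in its subtree.
e.g. "uahcnzvg" and "uahcnzvgf" share the prefix "uahcnzvg" of length 8; no pair shares a longer one.
Longest shared-prefix length: 8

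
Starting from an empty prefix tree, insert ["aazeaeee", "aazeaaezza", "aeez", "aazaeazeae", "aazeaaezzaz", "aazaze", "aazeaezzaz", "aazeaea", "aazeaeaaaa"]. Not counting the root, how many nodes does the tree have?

For each word, the new-node count is its length minus the longest prefix already in the trie:
  "aazeaeee" → 8 new (a, a, z, e, a, e, e, e)
  "aazeaaezza" → prefix "aazea" already present; 5 new (a, e, z, z, a)
  "aeez" → prefix "a" already present; 3 new (e, e, z)
  "aazaeazeae" → prefix "aaz" already present; 7 new (a, e, a, z, e, a, e)
  "aazeaaezzaz" → prefix "aazeaaezza" already present; 1 new (z)
  "aazaze" → prefix "aaza" already present; 2 new (z, e)
  "aazeaezzaz" → prefix "aazeae" already present; 4 new (z, z, a, z)
  "aazeaea" → prefix "aazeae" already present; 1 new (a)
  "aazeaeaaaa" → prefix "aazeaea" already present; 3 new (a, a, a)
Total nodes = 8 + 5 + 3 + 7 + 1 + 2 + 4 + 1 + 3 = 34

34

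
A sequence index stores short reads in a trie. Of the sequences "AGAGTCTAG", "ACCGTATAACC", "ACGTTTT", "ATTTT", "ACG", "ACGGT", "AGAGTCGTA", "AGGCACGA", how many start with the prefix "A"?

Filter for entries beginning with "A":
Words under "A": ACCGTATAACC, ACG, ACGGT, ACGTTTT, AGAGTCGTA, AGAGTCTAG, AGGCACGA, ATTTT
Count: 8

8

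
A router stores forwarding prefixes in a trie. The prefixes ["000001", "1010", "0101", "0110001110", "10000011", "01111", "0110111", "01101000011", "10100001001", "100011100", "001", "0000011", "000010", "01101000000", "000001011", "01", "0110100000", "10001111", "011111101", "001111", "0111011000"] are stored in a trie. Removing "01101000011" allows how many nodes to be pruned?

Walk "01101000011" from the leaf back toward the root, removing each node that no remaining word uses.
The suffix "11" (2 nodes) is used only by "01101000011"; the node for "011010000" still has the child "0", so pruning stops there.
Nodes removed: 2

2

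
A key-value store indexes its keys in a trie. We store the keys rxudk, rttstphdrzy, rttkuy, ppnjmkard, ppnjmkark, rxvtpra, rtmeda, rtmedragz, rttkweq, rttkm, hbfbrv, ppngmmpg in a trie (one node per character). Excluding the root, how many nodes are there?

Count nodes per top-level branch (shared prefixes stored once):
  'h'-branch (hbfbrv): 6 nodes
  'p'-branch (ppngmmpg, ppnjmkard, ppnjmkark): 15 nodes
  'r'-branch (rtmeda, rtmedragz, rttkm, rttkuy, rttkweq, rttstphdrzy, rxudk, rxvtpra): 35 nodes
Sum: 56

56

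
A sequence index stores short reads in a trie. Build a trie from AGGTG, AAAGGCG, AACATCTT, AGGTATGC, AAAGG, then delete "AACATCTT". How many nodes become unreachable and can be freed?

6

After clearing the end-marker at "AACATCTT", prune upward until reaching a node still needed by another word.
The suffix "CATCTT" (6 nodes) is used only by "AACATCTT"; the node for "AA" still has the child "A", so pruning stops there.
Nodes removed: 6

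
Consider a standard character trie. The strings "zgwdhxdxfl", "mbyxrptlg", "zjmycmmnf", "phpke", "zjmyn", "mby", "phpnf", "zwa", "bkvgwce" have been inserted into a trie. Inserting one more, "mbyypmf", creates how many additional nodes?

4

The longest prefix of "mbyypmf" already in the trie is "mby" (length 3).
Each of the 4 remaining characters creates one node.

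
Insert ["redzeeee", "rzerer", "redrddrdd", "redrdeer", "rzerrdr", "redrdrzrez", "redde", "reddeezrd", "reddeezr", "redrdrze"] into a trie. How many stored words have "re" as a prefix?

Walk to "re"; the words in its subtree are exactly those with that prefix.
Matches: "redde", "reddeezr", "reddeezrd", "redrddrdd", "redrdeer", "redrdrze", "redrdrzrez", "redzeeee"
Count: 8

8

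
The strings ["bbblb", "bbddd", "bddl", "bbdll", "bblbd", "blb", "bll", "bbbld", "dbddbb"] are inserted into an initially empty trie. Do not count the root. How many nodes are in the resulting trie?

26

Count nodes per top-level branch (shared prefixes stored once):
  'b'-branch (bbblb, bbbld, bbddd, bbdll, bblbd, bddl, blb, bll): 20 nodes
  'd'-branch (dbddbb): 6 nodes
Sum: 26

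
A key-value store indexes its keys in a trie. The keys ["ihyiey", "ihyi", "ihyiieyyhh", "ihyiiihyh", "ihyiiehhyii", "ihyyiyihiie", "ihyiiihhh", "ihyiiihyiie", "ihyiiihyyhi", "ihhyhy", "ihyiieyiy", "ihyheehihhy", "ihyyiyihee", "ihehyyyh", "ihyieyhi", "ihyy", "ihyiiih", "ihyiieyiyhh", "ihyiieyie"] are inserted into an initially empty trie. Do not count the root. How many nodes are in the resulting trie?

64

For each word, the new-node count is its length minus the longest prefix already in the trie:
  "ihyiey" → 6 new (i, h, y, i, e, y)
  "ihyi" → prefix "ihyi" already present; 0 new (none)
  "ihyiieyyhh" → prefix "ihyi" already present; 6 new (i, e, y, y, h, h)
  "ihyiiihyh" → prefix "ihyii" already present; 4 new (i, h, y, h)
  "ihyiiehhyii" → prefix "ihyiie" already present; 5 new (h, h, y, i, i)
  "ihyyiyihiie" → prefix "ihy" already present; 8 new (y, i, y, i, h, i, i, e)
  "ihyiiihhh" → prefix "ihyiiih" already present; 2 new (h, h)
  "ihyiiihyiie" → prefix "ihyiiihy" already present; 3 new (i, i, e)
  "ihyiiihyyhi" → prefix "ihyiiihy" already present; 3 new (y, h, i)
  "ihhyhy" → prefix "ih" already present; 4 new (h, y, h, y)
  "ihyiieyiy" → prefix "ihyiiey" already present; 2 new (i, y)
  "ihyheehihhy" → prefix "ihy" already present; 8 new (h, e, e, h, i, h, h, y)
  "ihyyiyihee" → prefix "ihyyiyih" already present; 2 new (e, e)
  "ihehyyyh" → prefix "ih" already present; 6 new (e, h, y, y, y, h)
  "ihyieyhi" → prefix "ihyiey" already present; 2 new (h, i)
  "ihyy" → prefix "ihyy" already present; 0 new (none)
  "ihyiiih" → prefix "ihyiiih" already present; 0 new (none)
  "ihyiieyiyhh" → prefix "ihyiieyiy" already present; 2 new (h, h)
  "ihyiieyie" → prefix "ihyiieyi" already present; 1 new (e)
Total nodes = 6 + 0 + 6 + 4 + 5 + 8 + 2 + 3 + 3 + 4 + 2 + 8 + 2 + 6 + 2 + 0 + 0 + 2 + 1 = 64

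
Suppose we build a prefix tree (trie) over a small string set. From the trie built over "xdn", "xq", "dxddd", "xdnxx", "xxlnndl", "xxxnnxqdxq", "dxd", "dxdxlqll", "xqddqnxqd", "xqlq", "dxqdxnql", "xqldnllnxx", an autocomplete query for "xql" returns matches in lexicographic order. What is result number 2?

Words with prefix "xql", in lexicographic order: "xqldnllnxx", "xqlq"
Position 2: xqlq

xqlq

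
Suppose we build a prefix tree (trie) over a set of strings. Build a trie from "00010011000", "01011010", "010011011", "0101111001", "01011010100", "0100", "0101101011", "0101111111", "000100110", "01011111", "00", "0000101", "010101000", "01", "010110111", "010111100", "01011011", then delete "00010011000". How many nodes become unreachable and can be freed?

2

A node on "00010011000"'s path can go only if nothing else ends at it or branches off below it.
The suffix "00" (2 nodes) is used only by "00010011000"; "000100110" is itself a stored word, so pruning stops there.
Nodes removed: 2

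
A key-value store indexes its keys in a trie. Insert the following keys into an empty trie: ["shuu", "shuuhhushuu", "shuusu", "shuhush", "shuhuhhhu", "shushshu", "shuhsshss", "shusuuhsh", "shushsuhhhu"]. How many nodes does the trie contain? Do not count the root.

41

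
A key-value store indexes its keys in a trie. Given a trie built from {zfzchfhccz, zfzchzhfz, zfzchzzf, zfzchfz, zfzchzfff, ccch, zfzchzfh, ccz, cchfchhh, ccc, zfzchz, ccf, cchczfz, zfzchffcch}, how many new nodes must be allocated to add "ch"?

Walking "ch" from the root, the first 1 characters ("c") follow existing edges; "h" is the first miss.
So 2 − 1 = 1 new nodes.

1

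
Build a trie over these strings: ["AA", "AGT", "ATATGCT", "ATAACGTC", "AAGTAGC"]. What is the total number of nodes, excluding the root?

20

Trace insertions, counting only characters that open a new branch:
  "AA" → 2 new (A, A)
  "AGT" → prefix "A" already present; 2 new (G, T)
  "ATATGCT" → prefix "A" already present; 6 new (T, A, T, G, C, T)
  "ATAACGTC" → prefix "ATA" already present; 5 new (A, C, G, T, C)
  "AAGTAGC" → prefix "AA" already present; 5 new (G, T, A, G, C)
Total nodes = 2 + 2 + 6 + 5 + 5 = 20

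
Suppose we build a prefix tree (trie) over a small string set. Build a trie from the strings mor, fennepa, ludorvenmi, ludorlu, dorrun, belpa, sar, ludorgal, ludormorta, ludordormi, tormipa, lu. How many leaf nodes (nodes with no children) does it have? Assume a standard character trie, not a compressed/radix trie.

A leaf is a node with no children — equivalently, the end of a word that is not a proper prefix of any other stored word.
Those words: "belpa", "dorrun", "fennepa", "ludordormi", "ludorgal", "ludorlu", "ludormorta", "ludorvenmi", "mor", "sar", "tormipa"
Leaf count: 11

11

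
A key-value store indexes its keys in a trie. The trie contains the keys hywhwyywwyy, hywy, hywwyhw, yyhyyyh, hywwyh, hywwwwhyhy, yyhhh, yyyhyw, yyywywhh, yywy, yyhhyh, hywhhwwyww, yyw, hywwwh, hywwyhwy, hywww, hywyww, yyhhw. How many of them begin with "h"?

10

Traverse to the node for "h", then collect every word in that subtree.
Words under "h": hywhhwwyww, hywhwyywwyy, hywww, hywwwh, hywwwwhyhy, hywwyh, hywwyhw, hywwyhwy, hywy, hywyww
Count: 10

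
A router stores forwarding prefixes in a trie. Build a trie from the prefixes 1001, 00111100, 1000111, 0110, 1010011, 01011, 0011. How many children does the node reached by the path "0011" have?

1

Follow the path "0011" to its node, then look at its outgoing edges.
Characters that immediately follow "0011" among the stored strings: {1}.
That node has 1 child edge.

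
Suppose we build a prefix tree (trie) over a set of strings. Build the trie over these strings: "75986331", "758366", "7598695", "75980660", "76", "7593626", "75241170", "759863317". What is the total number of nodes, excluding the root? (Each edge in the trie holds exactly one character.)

Trace insertions, counting only characters that open a new branch:
  "75986331" → 8 new (7, 5, 9, 8, 6, 3, 3, 1)
  "758366" → prefix "75" already present; 4 new (8, 3, 6, 6)
  "7598695" → prefix "75986" already present; 2 new (9, 5)
  "75980660" → prefix "7598" already present; 4 new (0, 6, 6, 0)
  "76" → prefix "7" already present; 1 new (6)
  "7593626" → prefix "759" already present; 4 new (3, 6, 2, 6)
  "75241170" → prefix "75" already present; 6 new (2, 4, 1, 1, 7, 0)
  "759863317" → prefix "75986331" already present; 1 new (7)
Total nodes = 8 + 4 + 2 + 4 + 1 + 4 + 6 + 1 = 30

30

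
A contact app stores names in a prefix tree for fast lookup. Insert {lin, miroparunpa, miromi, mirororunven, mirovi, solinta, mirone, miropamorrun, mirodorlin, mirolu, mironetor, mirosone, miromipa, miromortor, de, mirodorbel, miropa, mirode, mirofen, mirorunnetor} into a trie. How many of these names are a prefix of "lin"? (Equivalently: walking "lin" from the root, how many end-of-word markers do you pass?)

1

Walk "lin" from the root; an end-of-word marker is hit whenever a stored word is a prefix of "lin".
Prefixes of the query that are stored words: "lin"
Count: 1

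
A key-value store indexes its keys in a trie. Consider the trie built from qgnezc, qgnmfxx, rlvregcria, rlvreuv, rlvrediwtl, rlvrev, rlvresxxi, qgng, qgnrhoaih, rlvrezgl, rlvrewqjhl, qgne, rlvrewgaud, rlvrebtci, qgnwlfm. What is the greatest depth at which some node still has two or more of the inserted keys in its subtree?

The deepest shared node is where two words last agree before diverging.
e.g. "rlvrewgaud" and "rlvrewqjhl" share the prefix "rlvrew" of length 6; no pair shares a longer one.
Longest shared-prefix length: 6

6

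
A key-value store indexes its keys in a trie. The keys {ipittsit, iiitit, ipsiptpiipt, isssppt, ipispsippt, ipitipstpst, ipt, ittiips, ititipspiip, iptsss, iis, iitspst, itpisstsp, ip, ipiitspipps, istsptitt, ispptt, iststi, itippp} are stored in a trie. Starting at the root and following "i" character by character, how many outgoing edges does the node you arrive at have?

4

Follow the path "i" to its node, then look at its outgoing edges.
Characters that immediately follow "i" among the stored strings: {i, p, s, t}.
That node has 4 child edges.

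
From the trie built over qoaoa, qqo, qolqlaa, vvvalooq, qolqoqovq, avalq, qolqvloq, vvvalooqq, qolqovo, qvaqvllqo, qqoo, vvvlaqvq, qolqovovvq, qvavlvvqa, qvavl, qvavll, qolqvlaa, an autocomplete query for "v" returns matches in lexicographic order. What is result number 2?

vvvalooqq

Filter for "v…" and sort: "vvvalooq", "vvvalooqq", "vvvlaqvq"
Position 2: vvvalooqq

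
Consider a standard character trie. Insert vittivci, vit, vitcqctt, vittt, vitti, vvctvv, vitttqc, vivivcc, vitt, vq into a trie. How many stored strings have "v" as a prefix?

10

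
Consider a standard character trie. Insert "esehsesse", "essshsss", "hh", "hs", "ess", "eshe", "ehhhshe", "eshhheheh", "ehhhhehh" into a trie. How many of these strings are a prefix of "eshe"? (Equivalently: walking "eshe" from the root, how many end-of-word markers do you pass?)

Check each prefix of "eshe" against the stored set — each match is an end-marker on the path.
Prefixes of the query that are stored words: "eshe"
Count: 1

1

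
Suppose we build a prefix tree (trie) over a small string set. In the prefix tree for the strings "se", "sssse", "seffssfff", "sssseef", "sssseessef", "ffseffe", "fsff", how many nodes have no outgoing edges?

A leaf is a node with no children — equivalently, the end of a word that is not a proper prefix of any other stored word.
Those words: "ffseffe", "fsff", "seffssfff", "sssseef", "sssseessef"
Leaf count: 5

5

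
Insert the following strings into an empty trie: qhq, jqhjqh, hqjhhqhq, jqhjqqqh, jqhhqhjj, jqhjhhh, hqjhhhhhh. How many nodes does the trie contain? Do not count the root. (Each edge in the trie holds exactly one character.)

32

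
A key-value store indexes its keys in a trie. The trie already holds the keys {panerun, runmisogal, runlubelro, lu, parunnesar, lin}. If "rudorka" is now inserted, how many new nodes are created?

5

Walking "rudorka" from the root, the first 2 characters ("ru") follow existing edges; "d" is the first miss.
New nodes needed: |"rudorka"| − 2 = 7 − 2 = 5.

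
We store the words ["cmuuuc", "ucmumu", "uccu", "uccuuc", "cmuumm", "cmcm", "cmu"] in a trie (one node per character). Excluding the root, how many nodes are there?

20

Insert word by word; a character creates a node only if that edge doesn't already exist:
  "cmuuuc" → 6 new (c, m, u, u, u, c)
  "ucmumu" → 6 new (u, c, m, u, m, u)
  "uccu" → prefix "uc" already present; 2 new (c, u)
  "uccuuc" → prefix "uccu" already present; 2 new (u, c)
  "cmuumm" → prefix "cmuu" already present; 2 new (m, m)
  "cmcm" → prefix "cm" already present; 2 new (c, m)
  "cmu" → prefix "cmu" already present; 0 new (none)
Total nodes = 6 + 6 + 2 + 2 + 2 + 2 + 0 = 20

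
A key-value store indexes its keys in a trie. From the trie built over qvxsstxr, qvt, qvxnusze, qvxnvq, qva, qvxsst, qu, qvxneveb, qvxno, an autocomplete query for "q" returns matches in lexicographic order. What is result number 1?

Filter for "q…" and sort: "qu", "qva", "qvt", "qvxneveb", "qvxno", "qvxnusze", "qvxnvq", "qvxsst", "qvxsstxr"
The 1st is qu.

qu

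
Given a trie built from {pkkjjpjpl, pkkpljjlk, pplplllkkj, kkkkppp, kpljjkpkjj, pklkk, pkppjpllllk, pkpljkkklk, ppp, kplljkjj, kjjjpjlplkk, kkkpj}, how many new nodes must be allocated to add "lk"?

Nothing in the trie begins with "l"; the whole of "lk" is new.
2 − 0 = 2 new nodes.

2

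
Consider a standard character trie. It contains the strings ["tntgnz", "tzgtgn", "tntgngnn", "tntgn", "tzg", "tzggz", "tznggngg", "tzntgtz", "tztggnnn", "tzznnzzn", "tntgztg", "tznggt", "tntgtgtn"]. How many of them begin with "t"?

13

Filter for entries beginning with "t":
Words under "t": tntgn, tntgngnn, tntgnz, tntgtgtn, tntgztg, tzg, tzggz, tzgtgn, tznggngg, tznggt, tzntgtz, tztggnnn, tzznnzzn
Count: 13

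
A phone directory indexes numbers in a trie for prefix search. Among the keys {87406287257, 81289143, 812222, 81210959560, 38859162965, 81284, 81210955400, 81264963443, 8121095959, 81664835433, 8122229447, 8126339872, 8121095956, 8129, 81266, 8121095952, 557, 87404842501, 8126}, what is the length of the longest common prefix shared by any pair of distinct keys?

10

The deepest shared node is where two words last agree before diverging.
"8121095956" and "81210959560" agree on "8121095956" (10 characters) before diverging; nothing deeper is shared.
Longest shared-prefix length: 10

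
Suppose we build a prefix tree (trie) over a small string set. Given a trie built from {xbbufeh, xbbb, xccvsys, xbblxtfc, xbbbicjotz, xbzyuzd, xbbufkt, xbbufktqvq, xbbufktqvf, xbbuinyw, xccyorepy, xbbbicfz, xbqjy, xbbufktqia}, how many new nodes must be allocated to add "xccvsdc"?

The longest prefix of "xccvsdc" already in the trie is "xccvs" (length 5).
Each of the 2 remaining characters creates one node.

2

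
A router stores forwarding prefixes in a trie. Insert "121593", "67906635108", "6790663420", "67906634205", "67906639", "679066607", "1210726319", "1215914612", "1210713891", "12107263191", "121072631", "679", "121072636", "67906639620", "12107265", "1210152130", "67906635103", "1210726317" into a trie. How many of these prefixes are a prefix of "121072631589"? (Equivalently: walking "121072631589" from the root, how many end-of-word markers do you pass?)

1

Check each prefix of "121072631589" against the stored set — each match is an end-marker on the path.
Prefixes of the query that are stored words: "121072631"
Count: 1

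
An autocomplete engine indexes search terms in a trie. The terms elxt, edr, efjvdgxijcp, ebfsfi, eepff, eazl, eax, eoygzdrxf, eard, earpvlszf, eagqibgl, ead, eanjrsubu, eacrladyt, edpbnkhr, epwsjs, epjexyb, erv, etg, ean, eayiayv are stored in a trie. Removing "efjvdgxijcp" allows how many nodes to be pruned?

10

After clearing the end-marker at "efjvdgxijcp", prune upward until reaching a node still needed by another word.
The suffix "fjvdgxijcp" (10 nodes) is used only by "efjvdgxijcp"; the node for "e" still has the child "l", so pruning stops there.
Nodes removed: 10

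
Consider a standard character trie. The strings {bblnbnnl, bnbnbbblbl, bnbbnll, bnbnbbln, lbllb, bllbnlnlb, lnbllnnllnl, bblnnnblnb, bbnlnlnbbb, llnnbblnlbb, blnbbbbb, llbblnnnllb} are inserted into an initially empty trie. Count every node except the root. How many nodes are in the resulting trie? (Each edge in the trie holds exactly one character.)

Trace insertions, counting only characters that open a new branch:
  "bblnbnnl" → 8 new (b, b, l, n, b, n, n, l)
  "bnbnbbblbl" → prefix "b" already present; 9 new (n, b, n, b, b, b, l, b, l)
  "bnbbnll" → prefix "bnb" already present; 4 new (b, n, l, l)
  "bnbnbbln" → prefix "bnbnbb" already present; 2 new (l, n)
  "lbllb" → 5 new (l, b, l, l, b)
  "bllbnlnlb" → prefix "b" already present; 8 new (l, l, b, n, l, n, l, b)
  "lnbllnnllnl" → prefix "l" already present; 10 new (n, b, l, l, n, n, l, l, n, l)
  "bblnnnblnb" → prefix "bbln" already present; 6 new (n, n, b, l, n, b)
  "bbnlnlnbbb" → prefix "bb" already present; 8 new (n, l, n, l, n, b, b, b)
  "llnnbblnlbb" → prefix "l" already present; 10 new (l, n, n, b, b, l, n, l, b, b)
  "blnbbbbb" → prefix "bl" already present; 6 new (n, b, b, b, b, b)
  "llbblnnnllb" → prefix "ll" already present; 9 new (b, b, l, n, n, n, l, l, b)
Total nodes = 8 + 9 + 4 + 2 + 5 + 8 + 10 + 6 + 8 + 10 + 6 + 9 = 85

85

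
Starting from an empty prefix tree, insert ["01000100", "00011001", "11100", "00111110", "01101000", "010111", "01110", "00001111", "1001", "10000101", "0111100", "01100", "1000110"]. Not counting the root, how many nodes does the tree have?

57

Count nodes per top-level branch (shared prefixes stored once):
  '0'-branch (00001111, 00011001, 00111110, 01000100, 010111, 01100, 01101000, 01110, 0111100): 41 nodes
  '1'-branch (10000101, 1000110, 1001, 11100): 16 nodes
Sum: 57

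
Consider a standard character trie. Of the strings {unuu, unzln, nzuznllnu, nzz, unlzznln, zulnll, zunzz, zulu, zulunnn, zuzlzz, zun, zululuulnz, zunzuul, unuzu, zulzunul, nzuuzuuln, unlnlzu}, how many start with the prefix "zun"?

3

Traverse to the node for "zun", then collect every word in that subtree.
Words under "zun": zun, zunzuul, zunzz
Count: 3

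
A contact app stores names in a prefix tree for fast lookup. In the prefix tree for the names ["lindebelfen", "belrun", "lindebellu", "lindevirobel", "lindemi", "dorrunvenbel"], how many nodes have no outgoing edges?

A leaf is a node with no children — equivalently, the end of a word that is not a proper prefix of any other stored word.
Those words: "belrun", "dorrunvenbel", "lindebelfen", "lindebellu", "lindemi", "lindevirobel"
Leaf count: 6

6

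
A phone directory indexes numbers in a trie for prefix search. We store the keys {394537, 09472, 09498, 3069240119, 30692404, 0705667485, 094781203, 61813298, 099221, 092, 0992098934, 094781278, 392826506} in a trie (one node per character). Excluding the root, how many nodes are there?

65

For each word, the new-node count is its length minus the longest prefix already in the trie:
  "394537" → 6 new (3, 9, 4, 5, 3, 7)
  "09472" → 5 new (0, 9, 4, 7, 2)
  "09498" → prefix "094" already present; 2 new (9, 8)
  "3069240119" → prefix "3" already present; 9 new (0, 6, 9, 2, 4, 0, 1, 1, 9)
  "30692404" → prefix "3069240" already present; 1 new (4)
  "0705667485" → prefix "0" already present; 9 new (7, 0, 5, 6, 6, 7, 4, 8, 5)
  "094781203" → prefix "0947" already present; 5 new (8, 1, 2, 0, 3)
  "61813298" → 8 new (6, 1, 8, 1, 3, 2, 9, 8)
  "099221" → prefix "09" already present; 4 new (9, 2, 2, 1)
  "092" → prefix "09" already present; 1 new (2)
  "0992098934" → prefix "0992" already present; 6 new (0, 9, 8, 9, 3, 4)
  "094781278" → prefix "0947812" already present; 2 new (7, 8)
  "392826506" → prefix "39" already present; 7 new (2, 8, 2, 6, 5, 0, 6)
Total nodes = 6 + 5 + 2 + 9 + 1 + 9 + 5 + 8 + 4 + 1 + 6 + 2 + 7 = 65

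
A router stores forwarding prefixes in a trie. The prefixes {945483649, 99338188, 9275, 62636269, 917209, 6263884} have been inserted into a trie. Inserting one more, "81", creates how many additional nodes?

No existing word starts with "8", so every character of "81" needs a new node.
2 − 0 = 2 new nodes.

2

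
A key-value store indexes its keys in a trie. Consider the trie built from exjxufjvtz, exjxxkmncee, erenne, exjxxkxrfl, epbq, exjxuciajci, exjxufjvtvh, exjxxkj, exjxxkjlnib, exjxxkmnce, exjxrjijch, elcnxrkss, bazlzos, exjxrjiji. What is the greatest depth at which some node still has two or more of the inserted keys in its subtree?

The deepest shared node is where two words last agree before diverging.
e.g. "exjxxkmnce" and "exjxxkmncee" share the prefix "exjxxkmnce" of length 10; no pair shares a longer one.
Longest shared-prefix length: 10

10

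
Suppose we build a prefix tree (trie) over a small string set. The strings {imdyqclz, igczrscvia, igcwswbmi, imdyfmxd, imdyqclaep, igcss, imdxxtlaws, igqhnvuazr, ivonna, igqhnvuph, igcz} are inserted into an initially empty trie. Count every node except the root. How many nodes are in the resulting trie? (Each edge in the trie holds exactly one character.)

54

Insert word by word; a character creates a node only if that edge doesn't already exist:
  "imdyqclz" → 8 new (i, m, d, y, q, c, l, z)
  "igczrscvia" → prefix "i" already present; 9 new (g, c, z, r, s, c, v, i, a)
  "igcwswbmi" → prefix "igc" already present; 6 new (w, s, w, b, m, i)
  "imdyfmxd" → prefix "imdy" already present; 4 new (f, m, x, d)
  "imdyqclaep" → prefix "imdyqcl" already present; 3 new (a, e, p)
  "igcss" → prefix "igc" already present; 2 new (s, s)
  "imdxxtlaws" → prefix "imd" already present; 7 new (x, x, t, l, a, w, s)
  "igqhnvuazr" → prefix "ig" already present; 8 new (q, h, n, v, u, a, z, r)
  "ivonna" → prefix "i" already present; 5 new (v, o, n, n, a)
  "igqhnvuph" → prefix "igqhnvu" already present; 2 new (p, h)
  "igcz" → prefix "igcz" already present; 0 new (none)
Total nodes = 8 + 9 + 6 + 4 + 3 + 2 + 7 + 8 + 5 + 2 + 0 = 54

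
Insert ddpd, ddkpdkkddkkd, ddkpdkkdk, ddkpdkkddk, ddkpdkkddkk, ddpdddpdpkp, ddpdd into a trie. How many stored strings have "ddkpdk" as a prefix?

Traverse to the node for "ddkpdk", then collect every word in that subtree.
Matches: "ddkpdkkddk", "ddkpdkkddkk", "ddkpdkkddkkd", "ddkpdkkdk"
Count: 4

4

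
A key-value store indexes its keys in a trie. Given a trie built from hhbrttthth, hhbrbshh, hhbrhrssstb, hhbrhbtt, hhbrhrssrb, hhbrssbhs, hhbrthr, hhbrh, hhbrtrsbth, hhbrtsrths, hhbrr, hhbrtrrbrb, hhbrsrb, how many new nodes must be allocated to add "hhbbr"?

2

Walking "hhbbr" from the root, the first 3 characters ("hhb") follow existing edges; "b" is the first miss.
New nodes needed: |"hhbbr"| − 3 = 5 − 3 = 2.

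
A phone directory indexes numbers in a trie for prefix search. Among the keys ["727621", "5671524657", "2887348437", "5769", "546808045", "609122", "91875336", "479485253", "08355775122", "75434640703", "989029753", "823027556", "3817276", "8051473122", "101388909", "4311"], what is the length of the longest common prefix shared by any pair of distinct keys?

Equivalently: take the maximum, over all pairs, of their longest common prefix length.
e.g. "4311" and "479485253" share the prefix "4" of length 1; no pair shares a longer one.
Longest shared-prefix length: 1

1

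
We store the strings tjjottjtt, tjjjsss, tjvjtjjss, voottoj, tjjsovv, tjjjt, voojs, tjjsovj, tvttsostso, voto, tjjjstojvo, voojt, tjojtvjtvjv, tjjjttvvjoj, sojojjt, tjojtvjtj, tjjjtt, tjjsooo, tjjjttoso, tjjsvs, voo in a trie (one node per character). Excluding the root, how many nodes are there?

For each word, the new-node count is its length minus the longest prefix already in the trie:
  "tjjottjtt" → 9 new (t, j, j, o, t, t, j, t, t)
  "tjjjsss" → prefix "tjj" already present; 4 new (j, s, s, s)
  "tjvjtjjss" → prefix "tj" already present; 7 new (v, j, t, j, j, s, s)
  "voottoj" → 7 new (v, o, o, t, t, o, j)
  "tjjsovv" → prefix "tjj" already present; 4 new (s, o, v, v)
  "tjjjt" → prefix "tjjj" already present; 1 new (t)
  "voojs" → prefix "voo" already present; 2 new (j, s)
  "tjjsovj" → prefix "tjjsov" already present; 1 new (j)
  "tvttsostso" → prefix "t" already present; 9 new (v, t, t, s, o, s, t, s, o)
  "voto" → prefix "vo" already present; 2 new (t, o)
  "tjjjstojvo" → prefix "tjjjs" already present; 5 new (t, o, j, v, o)
  "voojt" → prefix "vooj" already present; 1 new (t)
  "tjojtvjtvjv" → prefix "tj" already present; 9 new (o, j, t, v, j, t, v, j, v)
  "tjjjttvvjoj" → prefix "tjjjt" already present; 6 new (t, v, v, j, o, j)
  "sojojjt" → 7 new (s, o, j, o, j, j, t)
  "tjojtvjtj" → prefix "tjojtvjt" already present; 1 new (j)
  "tjjjtt" → prefix "tjjjtt" already present; 0 new (none)
  "tjjsooo" → prefix "tjjso" already present; 2 new (o, o)
  "tjjjttoso" → prefix "tjjjtt" already present; 3 new (o, s, o)
  "tjjsvs" → prefix "tjjs" already present; 2 new (v, s)
  "voo" → prefix "voo" already present; 0 new (none)
Total nodes = 9 + 4 + 7 + 7 + 4 + 1 + 2 + 1 + 9 + 2 + 5 + 1 + 9 + 6 + 7 + 1 + 0 + 2 + 3 + 2 + 0 = 82

82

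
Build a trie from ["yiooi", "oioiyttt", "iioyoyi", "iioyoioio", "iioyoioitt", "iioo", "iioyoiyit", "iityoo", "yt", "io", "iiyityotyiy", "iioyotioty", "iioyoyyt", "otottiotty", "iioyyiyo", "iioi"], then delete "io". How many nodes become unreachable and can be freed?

A node on "io"'s path can go only if nothing else ends at it or branches off below it.
The suffix "o" (1 node) is used only by "io"; the node for "i" still has the child "i", so pruning stops there.
Nodes removed: 1

1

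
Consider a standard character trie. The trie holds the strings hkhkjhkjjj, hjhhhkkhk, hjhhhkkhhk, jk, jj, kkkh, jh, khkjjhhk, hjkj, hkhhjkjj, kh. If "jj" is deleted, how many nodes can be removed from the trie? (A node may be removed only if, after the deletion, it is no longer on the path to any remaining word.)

Walk "jj" from the leaf back toward the root, removing each node that no remaining word uses.
The suffix "j" (1 node) is used only by "jj"; the node for "j" still has the child "k", so pruning stops there.
Nodes removed: 1

1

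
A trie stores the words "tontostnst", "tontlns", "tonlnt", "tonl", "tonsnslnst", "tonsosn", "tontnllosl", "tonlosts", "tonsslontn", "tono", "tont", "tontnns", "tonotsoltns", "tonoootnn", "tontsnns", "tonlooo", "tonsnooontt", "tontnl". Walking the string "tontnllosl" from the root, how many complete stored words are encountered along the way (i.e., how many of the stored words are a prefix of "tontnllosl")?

3

Walk "tontnllosl" from the root; an end-of-word marker is hit whenever a stored word is a prefix of "tontnllosl".
Prefixes of the query that are stored words: "tont", "tontnl", "tontnllosl"
Count: 3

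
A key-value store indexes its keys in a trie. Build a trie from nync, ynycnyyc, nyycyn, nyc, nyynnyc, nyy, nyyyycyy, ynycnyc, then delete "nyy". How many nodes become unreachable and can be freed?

Walk "nyy" from the leaf back toward the root, removing each node that no remaining word uses.
Every node on "nyy" is still needed (e.g. by "nyycyn"), so nothing is freed.
Nodes removed: 0

0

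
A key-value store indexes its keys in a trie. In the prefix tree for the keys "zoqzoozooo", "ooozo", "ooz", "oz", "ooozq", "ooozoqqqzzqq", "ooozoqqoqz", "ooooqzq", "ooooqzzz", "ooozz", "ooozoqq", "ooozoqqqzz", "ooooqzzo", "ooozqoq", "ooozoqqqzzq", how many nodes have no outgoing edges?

10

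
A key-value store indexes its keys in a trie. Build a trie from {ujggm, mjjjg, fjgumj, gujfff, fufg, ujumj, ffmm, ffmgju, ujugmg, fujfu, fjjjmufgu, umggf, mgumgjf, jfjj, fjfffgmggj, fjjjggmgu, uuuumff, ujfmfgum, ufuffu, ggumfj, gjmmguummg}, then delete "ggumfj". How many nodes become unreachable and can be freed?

After clearing the end-marker at "ggumfj", prune upward until reaching a node still needed by another word.
The suffix "gumfj" (5 nodes) is used only by "ggumfj"; the node for "g" still has the child "u", so pruning stops there.
Nodes removed: 5

5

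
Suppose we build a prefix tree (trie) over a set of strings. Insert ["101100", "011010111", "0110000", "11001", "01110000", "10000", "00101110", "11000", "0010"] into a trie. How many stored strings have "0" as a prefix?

5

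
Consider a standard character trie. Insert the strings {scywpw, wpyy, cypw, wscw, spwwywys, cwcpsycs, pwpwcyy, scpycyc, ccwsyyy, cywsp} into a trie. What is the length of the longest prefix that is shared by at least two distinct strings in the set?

2

Equivalently: take the maximum, over all pairs, of their longest common prefix length.
e.g. "cypw" and "cywsp" share the prefix "cy" of length 2; no pair shares a longer one.
Longest shared-prefix length: 2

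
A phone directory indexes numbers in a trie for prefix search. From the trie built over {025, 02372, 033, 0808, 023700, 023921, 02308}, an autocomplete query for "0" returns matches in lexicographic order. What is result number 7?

0808

Words with prefix "0", in lexicographic order: "02308", "023700", "02372", "023921", "025", "033", "0808"
Position 7: 0808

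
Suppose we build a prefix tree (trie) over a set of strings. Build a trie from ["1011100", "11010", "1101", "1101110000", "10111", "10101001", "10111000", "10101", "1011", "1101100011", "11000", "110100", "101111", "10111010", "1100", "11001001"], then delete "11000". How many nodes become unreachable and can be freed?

1

Walk "11000" from the leaf back toward the root, removing each node that no remaining word uses.
The suffix "0" (1 node) is used only by "11000"; the node for "1100" still has the child "1", so pruning stops there.
Nodes removed: 1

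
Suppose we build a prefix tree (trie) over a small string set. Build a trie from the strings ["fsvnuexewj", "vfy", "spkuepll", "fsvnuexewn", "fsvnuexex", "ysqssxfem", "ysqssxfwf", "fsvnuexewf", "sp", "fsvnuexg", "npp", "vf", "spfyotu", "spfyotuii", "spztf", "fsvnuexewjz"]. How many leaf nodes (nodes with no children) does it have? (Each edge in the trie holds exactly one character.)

12

A leaf is a node with no children — equivalently, the end of a word that is not a proper prefix of any other stored word.
Those words: "fsvnuexewf", "fsvnuexewjz", "fsvnuexewn", "fsvnuexex", "fsvnuexg", "npp", "spfyotuii", "spkuepll", "spztf", "vfy", "ysqssxfem", "ysqssxfwf"
Leaf count: 12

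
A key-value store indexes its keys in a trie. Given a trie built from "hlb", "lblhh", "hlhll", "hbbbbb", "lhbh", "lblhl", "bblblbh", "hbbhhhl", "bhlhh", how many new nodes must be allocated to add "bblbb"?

1

The longest prefix of "bblbb" already in the trie is "bblb" (length 4).
New nodes needed: |"bblbb"| − 4 = 5 − 4 = 1.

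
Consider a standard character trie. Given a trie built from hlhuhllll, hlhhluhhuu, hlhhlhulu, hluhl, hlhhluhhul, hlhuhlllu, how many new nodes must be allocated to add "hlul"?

Walking "hlul" from the root, the first 3 characters ("hlu") follow existing edges; "l" is the first miss.
Each of the 1 remaining characters creates one node.

1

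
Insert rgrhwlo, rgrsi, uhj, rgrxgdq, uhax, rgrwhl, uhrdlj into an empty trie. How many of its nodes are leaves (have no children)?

Leaves are exactly the stored words that no other stored word extends.
Those words: "rgrhwlo", "rgrsi", "rgrwhl", "rgrxgdq", "uhax", "uhj", "uhrdlj"
Leaf count: 7

7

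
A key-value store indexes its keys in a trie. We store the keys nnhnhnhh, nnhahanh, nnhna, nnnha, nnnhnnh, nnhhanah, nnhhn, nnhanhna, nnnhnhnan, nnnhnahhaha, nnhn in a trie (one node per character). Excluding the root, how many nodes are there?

40

Trace insertions, counting only characters that open a new branch:
  "nnhnhnhh" → 8 new (n, n, h, n, h, n, h, h)
  "nnhahanh" → prefix "nnh" already present; 5 new (a, h, a, n, h)
  "nnhna" → prefix "nnhn" already present; 1 new (a)
  "nnnha" → prefix "nn" already present; 3 new (n, h, a)
  "nnnhnnh" → prefix "nnnh" already present; 3 new (n, n, h)
  "nnhhanah" → prefix "nnh" already present; 5 new (h, a, n, a, h)
  "nnhhn" → prefix "nnhh" already present; 1 new (n)
  "nnhanhna" → prefix "nnha" already present; 4 new (n, h, n, a)
  "nnnhnhnan" → prefix "nnnhn" already present; 4 new (h, n, a, n)
  "nnnhnahhaha" → prefix "nnnhn" already present; 6 new (a, h, h, a, h, a)
  "nnhn" → prefix "nnhn" already present; 0 new (none)
Total nodes = 8 + 5 + 1 + 3 + 3 + 5 + 1 + 4 + 4 + 6 + 0 = 40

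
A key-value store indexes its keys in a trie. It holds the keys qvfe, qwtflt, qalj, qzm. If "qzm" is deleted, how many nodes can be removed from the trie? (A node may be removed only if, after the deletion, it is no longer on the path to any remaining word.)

Walk "qzm" from the leaf back toward the root, removing each node that no remaining word uses.
The suffix "zm" (2 nodes) is used only by "qzm"; the node for "q" still has the child "v", so pruning stops there.
Nodes removed: 2

2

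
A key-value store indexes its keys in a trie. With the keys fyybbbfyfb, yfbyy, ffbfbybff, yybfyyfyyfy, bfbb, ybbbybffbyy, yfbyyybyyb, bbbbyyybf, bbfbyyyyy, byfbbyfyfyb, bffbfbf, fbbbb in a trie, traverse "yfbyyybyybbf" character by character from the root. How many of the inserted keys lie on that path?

2

Check each prefix of "yfbyyybyybbf" against the stored set — each match is an end-marker on the path.
Prefixes of the query that are stored words: "yfbyy", "yfbyyybyyb"
Count: 2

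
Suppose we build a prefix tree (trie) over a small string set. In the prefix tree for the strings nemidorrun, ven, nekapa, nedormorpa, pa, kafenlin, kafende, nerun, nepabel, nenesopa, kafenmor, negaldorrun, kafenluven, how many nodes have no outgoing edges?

A leaf is a node with no children — equivalently, the end of a word that is not a proper prefix of any other stored word.
Those words: "kafende", "kafenlin", "kafenluven", "kafenmor", "nedormorpa", "negaldorrun", "nekapa", "nemidorrun", "nenesopa", "nepabel", "nerun", "pa", "ven"
Leaf count: 13

13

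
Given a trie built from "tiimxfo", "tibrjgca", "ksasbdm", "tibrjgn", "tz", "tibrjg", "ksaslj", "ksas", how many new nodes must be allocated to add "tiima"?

The longest prefix of "tiima" already in the trie is "tiim" (length 4).
So 5 − 4 = 1 new nodes.

1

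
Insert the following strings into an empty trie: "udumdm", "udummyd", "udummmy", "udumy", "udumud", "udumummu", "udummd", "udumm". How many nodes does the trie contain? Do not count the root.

Trace insertions, counting only characters that open a new branch:
  "udumdm" → 6 new (u, d, u, m, d, m)
  "udummyd" → prefix "udum" already present; 3 new (m, y, d)
  "udummmy" → prefix "udumm" already present; 2 new (m, y)
  "udumy" → prefix "udum" already present; 1 new (y)
  "udumud" → prefix "udum" already present; 2 new (u, d)
  "udumummu" → prefix "udumu" already present; 3 new (m, m, u)
  "udummd" → prefix "udumm" already present; 1 new (d)
  "udumm" → prefix "udumm" already present; 0 new (none)
Total nodes = 6 + 3 + 2 + 1 + 2 + 3 + 1 + 0 = 18

18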